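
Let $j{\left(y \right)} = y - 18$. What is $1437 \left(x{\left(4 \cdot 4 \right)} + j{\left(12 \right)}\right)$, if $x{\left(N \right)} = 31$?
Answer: $35925$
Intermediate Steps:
$j{\left(y \right)} = -18 + y$ ($j{\left(y \right)} = y - 18 = -18 + y$)
$1437 \left(x{\left(4 \cdot 4 \right)} + j{\left(12 \right)}\right) = 1437 \left(31 + \left(-18 + 12\right)\right) = 1437 \left(31 - 6\right) = 1437 \cdot 25 = 35925$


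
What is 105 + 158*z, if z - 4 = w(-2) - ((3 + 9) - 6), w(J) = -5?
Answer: -1001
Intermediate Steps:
z = -7 (z = 4 + (-5 - ((3 + 9) - 6)) = 4 + (-5 - (12 - 6)) = 4 + (-5 - 1*6) = 4 + (-5 - 6) = 4 - 11 = -7)
105 + 158*z = 105 + 158*(-7) = 105 - 1106 = -1001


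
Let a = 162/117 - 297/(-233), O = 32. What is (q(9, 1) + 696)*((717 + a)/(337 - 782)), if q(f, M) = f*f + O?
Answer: -1763497032/1347905 ≈ -1308.3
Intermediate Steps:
q(f, M) = 32 + f² (q(f, M) = f*f + 32 = f² + 32 = 32 + f²)
a = 8055/3029 (a = 162*(1/117) - 297*(-1/233) = 18/13 + 297/233 = 8055/3029 ≈ 2.6593)
(q(9, 1) + 696)*((717 + a)/(337 - 782)) = ((32 + 9²) + 696)*((717 + 8055/3029)/(337 - 782)) = ((32 + 81) + 696)*((2179848/3029)/(-445)) = (113 + 696)*((2179848/3029)*(-1/445)) = 809*(-2179848/1347905) = -1763497032/1347905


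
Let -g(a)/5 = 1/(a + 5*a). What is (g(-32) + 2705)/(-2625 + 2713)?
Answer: 47215/1536 ≈ 30.739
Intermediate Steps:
g(a) = -5/(6*a) (g(a) = -5/(a + 5*a) = -5*1/(6*a) = -5/(6*a))
(g(-32) + 2705)/(-2625 + 2713) = (-5/6/(-32) + 2705)/(-2625 + 2713) = (-5/6*(-1/32) + 2705)/88 = (5/192 + 2705)*(1/88) = (519365/192)*(1/88) = 47215/1536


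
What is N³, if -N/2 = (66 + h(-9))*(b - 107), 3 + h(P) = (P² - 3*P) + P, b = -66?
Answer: 176105670412608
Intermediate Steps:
h(P) = -3 + P² - 2*P (h(P) = -3 + ((P² - 3*P) + P) = -3 + (P² - 2*P) = -3 + P² - 2*P)
N = 56052 (N = -2*(66 + (-3 + (-9)² - 2*(-9)))*(-66 - 107) = -2*(66 + (-3 + 81 + 18))*(-173) = -2*(66 + 96)*(-173) = -324*(-173) = -2*(-28026) = 56052)
N³ = 56052³ = 176105670412608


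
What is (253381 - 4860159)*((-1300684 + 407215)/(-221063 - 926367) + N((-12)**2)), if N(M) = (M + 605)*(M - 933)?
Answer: 1561894651264933029/573715 ≈ 2.7224e+12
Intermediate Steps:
N(M) = (-933 + M)*(605 + M) (N(M) = (605 + M)*(-933 + M) = (-933 + M)*(605 + M))
(253381 - 4860159)*((-1300684 + 407215)/(-221063 - 926367) + N((-12)**2)) = (253381 - 4860159)*((-1300684 + 407215)/(-221063 - 926367) + (-564465 + ((-12)**2)**2 - 328*(-12)**2)) = -4606778*(-893469/(-1147430) + (-564465 + 144**2 - 328*144)) = -4606778*(-893469*(-1/1147430) + (-564465 + 20736 - 47232)) = -4606778*(893469/1147430 - 590961) = -4606778*(-678085486761/1147430) = 1561894651264933029/573715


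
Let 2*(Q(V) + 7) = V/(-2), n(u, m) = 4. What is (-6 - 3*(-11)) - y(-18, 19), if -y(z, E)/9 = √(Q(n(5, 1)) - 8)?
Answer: 27 + 36*I ≈ 27.0 + 36.0*I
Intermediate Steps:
Q(V) = -7 - V/4 (Q(V) = -7 + (V/(-2))/2 = -7 + (V*(-½))/2 = -7 + (-V/2)/2 = -7 - V/4)
y(z, E) = -36*I (y(z, E) = -9*√((-7 - ¼*4) - 8) = -9*√((-7 - 1) - 8) = -9*√(-8 - 8) = -36*I)
(-6 - 3*(-11)) - y(-18, 19) = (-6 - 3*(-11)) - (-36)*I = (-6 + 33) + 36*I = 27 + 36*I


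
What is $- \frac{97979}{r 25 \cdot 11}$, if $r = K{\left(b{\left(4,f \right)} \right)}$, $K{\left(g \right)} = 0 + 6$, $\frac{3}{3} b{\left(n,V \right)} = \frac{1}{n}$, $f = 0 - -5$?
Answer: $- \frac{97979}{1650} \approx -59.381$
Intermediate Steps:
$f = 5$ ($f = 0 + 5 = 5$)
$b{\left(n,V \right)} = \frac{1}{n}$
$K{\left(g \right)} = 6$
$r = 6$
$- \frac{97979}{r 25 \cdot 11} = - \frac{97979}{6 \cdot 25 \cdot 11} = - \frac{97979}{150 \cdot 11} = - \frac{97979}{1650}$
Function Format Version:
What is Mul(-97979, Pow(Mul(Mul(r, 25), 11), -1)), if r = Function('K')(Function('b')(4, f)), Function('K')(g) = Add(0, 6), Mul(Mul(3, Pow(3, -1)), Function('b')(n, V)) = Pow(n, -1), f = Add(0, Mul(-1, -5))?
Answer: Rational(-97979, 1650) ≈ -59.381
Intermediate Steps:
f = 5 (f = Add(0, 5) = 5)
Function('b')(n, V) = Pow(n, -1)
Function('K')(g) = 6
r = 6
Mul(-97979, Pow(Mul(Mul(r, 25), 11), -1)) = Mul(-97979, Pow(Mul(Mul(6, 25), 11), -1)) = Mul(-97979, Pow(Mul(150, 11), -1)) = Mul(-97979, Pow(1650, -1)) = Mul(-97979, Rational(1, 1650)) = Rational(-97979, 1650)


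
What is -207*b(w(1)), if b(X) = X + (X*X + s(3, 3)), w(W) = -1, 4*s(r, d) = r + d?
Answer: -621/2 ≈ -310.50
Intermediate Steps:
s(r, d) = d/4 + r/4 (s(r, d) = (r + d)/4 = (d + r)/4 = d/4 + r/4)
b(X) = 3/2 + X + X² (b(X) = X + (X*X + ((¼)*3 + (¼)*3)) = X + (X² + (¾ + ¾)) = X + (X² + 3/2) = X + (3/2 + X²) = 3/2 + X + X²)
-207*b(w(1)) = -207*(3/2 - 1 + (-1)²) = -207*(3/2 - 1 + 1) = -207*3/2 = -621/2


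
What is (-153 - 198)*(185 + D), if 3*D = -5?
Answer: -64350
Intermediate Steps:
D = -5/3 (D = (⅓)*(-5) = -5/3 ≈ -1.6667)
(-153 - 198)*(185 + D) = (-153 - 198)*(185 - 5/3) = -351*550/3 = -64350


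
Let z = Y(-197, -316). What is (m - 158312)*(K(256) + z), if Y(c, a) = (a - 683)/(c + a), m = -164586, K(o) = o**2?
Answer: -402079370458/19 ≈ -2.1162e+10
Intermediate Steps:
Y(c, a) = (-683 + a)/(a + c)
z = 37/19 (z = (-683 - 316)/(-316 - 197) = -999/(-513) = -1/513*(-999) = 37/19 ≈ 1.9474)
(m - 158312)*(K(256) + z) = (-164586 - 158312)*(256**2 + 37/19) = -322898*(65536 + 37/19) = -322898*1245221/19 = -402079370458/19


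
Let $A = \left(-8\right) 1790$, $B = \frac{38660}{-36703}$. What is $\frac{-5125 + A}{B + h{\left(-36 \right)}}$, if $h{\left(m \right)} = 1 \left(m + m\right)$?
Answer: $\frac{713689835}{2681276} \approx 266.18$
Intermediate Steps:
$h{\left(m \right)} = 2 m$ ($h{\left(m \right)} = 1 \cdot 2 m = 2 m$)
$B = - \frac{38660}{36703}$ ($B = 38660 \left(- \frac{1}{36703}\right) = - \frac{38660}{36703} \approx -1.0533$)
$A = -14320$
$\frac{-5125 + A}{B + h{\left(-36 \right)}} = \frac{-5125 - 14320}{- \frac{38660}{36703} + 2 \left(-36\right)} = - \frac{19445}{- \frac{38660}{36703} - 72} = - \frac{19445}{- \frac{2681276}{36703}} = \left(-19445\right) \left(- \frac{36703}{2681276}\right) = \frac{713689835}{2681276}$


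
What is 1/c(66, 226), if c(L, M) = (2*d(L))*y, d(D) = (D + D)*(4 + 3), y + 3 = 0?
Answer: -1/5544 ≈ -0.00018038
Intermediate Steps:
y = -3 (y = -3 + 0 = -3)
d(D) = 14*D (d(D) = (2*D)*7 = 14*D)
c(L, M) = -84*L (c(L, M) = (2*(14*L))*(-3) = (28*L)*(-3) = -84*L)
1/c(66, 226) = 1/(-84*66) = 1/(-5544) = -1/5544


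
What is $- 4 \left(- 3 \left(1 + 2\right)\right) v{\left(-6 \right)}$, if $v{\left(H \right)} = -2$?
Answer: $-72$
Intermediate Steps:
$- 4 \left(- 3 \left(1 + 2\right)\right) v{\left(-6 \right)} = - 4 \left(- 3 \left(1 + 2\right)\right) \left(-2\right) = - 4 \left(\left(-3\right) 3\right) \left(-2\right) = \left(-4\right) \left(-9\right) \left(-2\right) = 36 \left(-2\right) = -72$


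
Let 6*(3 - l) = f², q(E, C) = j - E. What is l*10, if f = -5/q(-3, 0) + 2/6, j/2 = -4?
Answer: 730/27 ≈ 27.037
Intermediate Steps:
j = -8 (j = 2*(-4) = -8)
q(E, C) = -8 - E
f = 4/3 (f = -5/(-8 - 1*(-3)) + 2/6 = -5/(-8 + 3) + 2*(⅙) = -5/(-5) + ⅓ = -5*(-⅕) + ⅓ = 1 + ⅓ = 4/3 ≈ 1.3333)
l = 73/27 (l = 3 - (4/3)²/6 = 3 - ⅙*16/9 = 3 - 8/27 = 73/27 ≈ 2.7037)
l*10 = (73/27)*10 = 730/27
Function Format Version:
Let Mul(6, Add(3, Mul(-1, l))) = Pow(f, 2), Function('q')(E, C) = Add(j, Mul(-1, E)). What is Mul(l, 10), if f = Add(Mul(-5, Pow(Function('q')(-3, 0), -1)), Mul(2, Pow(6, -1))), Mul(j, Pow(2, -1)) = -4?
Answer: Rational(730, 27) ≈ 27.037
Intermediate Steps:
j = -8 (j = Mul(2, -4) = -8)
Function('q')(E, C) = Add(-8, Mul(-1, E))
f = Rational(4, 3) (f = Add(Mul(-5, Pow(Add(-8, Mul(-1, -3)), -1)), Mul(2, Pow(6, -1))) = Add(Mul(-5, Pow(Add(-8, 3), -1)), Mul(2, Rational(1, 6))) = Add(Mul(-5, Pow(-5, -1)), Rational(1, 3)) = Add(Mul(-5, Rational(-1, 5)), Rational(1, 3)) = Add(1, Rational(1, 3)) = Rational(4, 3) ≈ 1.3333)
l = Rational(73, 27) (l = Add(3, Mul(Rational(-1, 6), Pow(Rational(4, 3), 2))) = Add(3, Mul(Rational(-1, 6), Rational(16, 9))) = Add(3, Rational(-8, 27)) = Rational(73, 27) ≈ 2.7037)
Mul(l, 10) = Mul(Rational(73, 27), 10) = Rational(730, 27)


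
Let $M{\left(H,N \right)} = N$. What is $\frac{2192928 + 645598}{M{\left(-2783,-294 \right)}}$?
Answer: $- \frac{1419263}{147} \approx -9654.8$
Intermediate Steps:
$\frac{2192928 + 645598}{M{\left(-2783,-294 \right)}} = \frac{2192928 + 645598}{-294} = 2838526 \left(- \frac{1}{294}\right) = - \frac{1419263}{147}$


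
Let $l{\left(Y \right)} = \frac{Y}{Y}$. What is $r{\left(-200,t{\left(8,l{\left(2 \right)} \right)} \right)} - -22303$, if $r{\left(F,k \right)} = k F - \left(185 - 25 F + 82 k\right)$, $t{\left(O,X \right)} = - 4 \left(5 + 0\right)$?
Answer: $22758$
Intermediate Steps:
$l{\left(Y \right)} = 1$
$t{\left(O,X \right)} = -20$ ($t{\left(O,X \right)} = \left(-4\right) 5 = -20$)
$r{\left(F,k \right)} = -185 - 82 k + 25 F + F k$ ($r{\left(F,k \right)} = F k - \left(185 - 25 F + 82 k\right) = -185 - 82 k + 25 F + F k$)
$r{\left(-200,t{\left(8,l{\left(2 \right)} \right)} \right)} - -22303 = \left(-185 - -1640 + 25 \left(-200\right) - -4000\right) - -22303 = \left(-185 + 1640 - 5000 + 4000\right) + 22303 = 455 + 22303 = 22758$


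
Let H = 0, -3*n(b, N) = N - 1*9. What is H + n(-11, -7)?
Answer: 16/3 ≈ 5.3333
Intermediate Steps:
n(b, N) = 3 - N/3 (n(b, N) = -(N - 1*9)/3 = -(N - 9)/3 = -(-9 + N)/3 = 3 - N/3)
H + n(-11, -7) = 0 + (3 - ⅓*(-7)) = 0 + (3 + 7/3) = 0 + 16/3 = 16/3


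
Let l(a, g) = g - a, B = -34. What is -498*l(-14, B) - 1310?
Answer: 8650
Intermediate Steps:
-498*l(-14, B) - 1310 = -498*(-34 - 1*(-14)) - 1310 = -498*(-34 + 14) - 1310 = -498*(-20) - 1310 = 9960 - 1310 = 8650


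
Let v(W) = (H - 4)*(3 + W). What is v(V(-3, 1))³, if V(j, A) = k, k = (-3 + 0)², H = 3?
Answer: -1728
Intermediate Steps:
k = 9 (k = (-3)² = 9)
V(j, A) = 9
v(W) = -3 - W (v(W) = (3 - 4)*(3 + W) = -(3 + W) = -3 - W)
v(V(-3, 1))³ = (-3 - 1*9)³ = (-3 - 9)³ = (-12)³ = -1728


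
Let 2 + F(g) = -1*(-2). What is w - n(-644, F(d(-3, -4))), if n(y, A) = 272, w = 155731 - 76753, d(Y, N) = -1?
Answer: 78706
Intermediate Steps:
F(g) = 0 (F(g) = -2 - 1*(-2) = -2 + 2 = 0)
w = 78978
w - n(-644, F(d(-3, -4))) = 78978 - 1*272 = 78978 - 272 = 78706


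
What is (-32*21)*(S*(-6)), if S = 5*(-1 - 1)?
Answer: -40320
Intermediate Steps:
S = -10 (S = 5*(-2) = -10)
(-32*21)*(S*(-6)) = (-32*21)*(-10*(-6)) = -672*60 = -40320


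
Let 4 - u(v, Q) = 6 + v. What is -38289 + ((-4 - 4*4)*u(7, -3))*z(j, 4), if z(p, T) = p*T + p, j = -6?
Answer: -43689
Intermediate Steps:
u(v, Q) = -2 - v (u(v, Q) = 4 - (6 + v) = 4 + (-6 - v) = -2 - v)
z(p, T) = p + T*p (z(p, T) = T*p + p = p + T*p)
-38289 + ((-4 - 4*4)*u(7, -3))*z(j, 4) = -38289 + ((-4 - 4*4)*(-2 - 1*7))*(-6*(1 + 4)) = -38289 + ((-4 - 16)*(-2 - 7))*(-6*5) = -38289 - 20*(-9)*(-30) = -38289 + 180*(-30) = -38289 - 5400 = -43689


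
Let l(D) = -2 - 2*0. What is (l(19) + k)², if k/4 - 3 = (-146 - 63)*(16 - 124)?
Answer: 8153728804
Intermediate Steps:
k = 90300 (k = 12 + 4*((-146 - 63)*(16 - 124)) = 12 + 4*(-209*(-108)) = 12 + 4*22572 = 12 + 90288 = 90300)
l(D) = -2 (l(D) = -2 + 0 = -2)
(l(19) + k)² = (-2 + 90300)² = 90298² = 8153728804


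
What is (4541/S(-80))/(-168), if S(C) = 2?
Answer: -4541/336 ≈ -13.515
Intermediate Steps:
(4541/S(-80))/(-168) = (4541/2)/(-168) = (4541*(½))*(-1/168) = (4541/2)*(-1/168) = -4541/336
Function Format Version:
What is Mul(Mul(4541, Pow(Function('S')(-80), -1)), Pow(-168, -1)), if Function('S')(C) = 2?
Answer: Rational(-4541, 336) ≈ -13.515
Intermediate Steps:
Mul(Mul(4541, Pow(Function('S')(-80), -1)), Pow(-168, -1)) = Mul(Mul(4541, Pow(2, -1)), Pow(-168, -1)) = Mul(Mul(4541, Rational(1, 2)), Rational(-1, 168)) = Mul(Rational(4541, 2), Rational(-1, 168)) = Rational(-4541, 336)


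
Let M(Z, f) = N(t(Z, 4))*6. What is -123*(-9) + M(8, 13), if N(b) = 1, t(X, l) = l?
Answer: 1113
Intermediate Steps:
M(Z, f) = 6 (M(Z, f) = 1*6 = 6)
-123*(-9) + M(8, 13) = -123*(-9) + 6 = 1107 + 6 = 1113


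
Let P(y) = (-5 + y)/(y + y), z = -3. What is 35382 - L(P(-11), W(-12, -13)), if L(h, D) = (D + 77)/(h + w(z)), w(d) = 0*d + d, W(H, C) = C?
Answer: 885254/25 ≈ 35410.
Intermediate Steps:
P(y) = (-5 + y)/(2*y) (P(y) = (-5 + y)/((2*y)) = (-5 + y)*(1/(2*y)) = (-5 + y)/(2*y))
w(d) = d (w(d) = 0 + d = d)
L(h, D) = (77 + D)/(-3 + h) (L(h, D) = (D + 77)/(h - 3) = (77 + D)/(-3 + h))
35382 - L(P(-11), W(-12, -13)) = 35382 - (77 - 13)/(-3 + (½)*(-5 - 11)/(-11)) = 35382 - 64/(-3 + (½)*(-1/11)*(-16)) = 35382 - 64/(-3 + 8/11) = 35382 - 64/(-25/11) = 35382 - (-11)*64/25 = 35382 - 1*(-704/25) = 35382 + 704/25 = 885254/25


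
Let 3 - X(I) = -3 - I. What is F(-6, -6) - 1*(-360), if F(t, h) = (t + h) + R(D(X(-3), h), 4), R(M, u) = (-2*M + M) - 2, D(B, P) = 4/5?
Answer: 1726/5 ≈ 345.20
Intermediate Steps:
X(I) = 6 + I (X(I) = 3 - (-3 - I) = 3 + (3 + I) = 6 + I)
D(B, P) = ⅘ (D(B, P) = 4*(⅕) = ⅘)
R(M, u) = -2 - M (R(M, u) = -M - 2 = -2 - M)
F(t, h) = -14/5 + h + t (F(t, h) = (t + h) + (-2 - 1*⅘) = (h + t) + (-2 - ⅘) = (h + t) - 14/5 = -14/5 + h + t)
F(-6, -6) - 1*(-360) = (-14/5 - 6 - 6) - 1*(-360) = -74/5 + 360 = 1726/5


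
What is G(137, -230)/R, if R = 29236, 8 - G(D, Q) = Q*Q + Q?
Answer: -26331/14618 ≈ -1.8013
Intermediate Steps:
G(D, Q) = 8 - Q - Q² (G(D, Q) = 8 - (Q*Q + Q) = 8 - (Q² + Q) = 8 - (Q + Q²) = 8 + (-Q - Q²) = 8 - Q - Q²)
G(137, -230)/R = (8 - 1*(-230) - 1*(-230)²)/29236 = (8 + 230 - 1*52900)*(1/29236) = (8 + 230 - 52900)*(1/29236) = -52662*1/29236 = -26331/14618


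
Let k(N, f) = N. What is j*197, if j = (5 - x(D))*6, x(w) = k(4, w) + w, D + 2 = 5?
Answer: -2364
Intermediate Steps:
D = 3 (D = -2 + 5 = 3)
x(w) = 4 + w
j = -12 (j = (5 - (4 + 3))*6 = (5 - 1*7)*6 = (5 - 7)*6 = -2*6 = -12)
j*197 = -12*197 = -2364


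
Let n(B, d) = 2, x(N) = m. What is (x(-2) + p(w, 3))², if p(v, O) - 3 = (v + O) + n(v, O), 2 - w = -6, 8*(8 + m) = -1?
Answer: 3969/64 ≈ 62.016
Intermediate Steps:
m = -65/8 (m = -8 + (⅛)*(-1) = -8 - ⅛ = -65/8 ≈ -8.1250)
x(N) = -65/8
w = 8 (w = 2 - 1*(-6) = 2 + 6 = 8)
p(v, O) = 5 + O + v (p(v, O) = 3 + ((v + O) + 2) = 3 + ((O + v) + 2) = 3 + (2 + O + v) = 5 + O + v)
(x(-2) + p(w, 3))² = (-65/8 + (5 + 3 + 8))² = (-65/8 + 16)² = (63/8)² = 3969/64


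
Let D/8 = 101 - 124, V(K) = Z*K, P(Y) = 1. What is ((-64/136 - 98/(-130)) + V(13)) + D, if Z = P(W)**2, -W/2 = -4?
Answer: -188642/1105 ≈ -170.72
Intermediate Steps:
W = 8 (W = -2*(-4) = 8)
Z = 1 (Z = 1**2 = 1)
V(K) = K (V(K) = 1*K = K)
D = -184 (D = 8*(101 - 124) = 8*(-23) = -184)
((-64/136 - 98/(-130)) + V(13)) + D = ((-64/136 - 98/(-130)) + 13) - 184 = ((-64*1/136 - 98*(-1/130)) + 13) - 184 = ((-8/17 + 49/65) + 13) - 184 = (313/1105 + 13) - 184 = 14678/1105 - 184 = -188642/1105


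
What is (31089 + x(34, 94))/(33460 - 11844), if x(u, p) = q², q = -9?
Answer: 15585/10808 ≈ 1.4420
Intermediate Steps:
x(u, p) = 81 (x(u, p) = (-9)² = 81)
(31089 + x(34, 94))/(33460 - 11844) = (31089 + 81)/(33460 - 11844) = 31170/21616 = 31170*(1/21616) = 15585/10808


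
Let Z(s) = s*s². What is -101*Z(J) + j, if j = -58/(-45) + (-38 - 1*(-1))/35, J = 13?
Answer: -69897482/315 ≈ -2.2190e+5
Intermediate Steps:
Z(s) = s³
j = 73/315 (j = -58*(-1/45) + (-38 + 1)*(1/35) = 58/45 - 37*1/35 = 58/45 - 37/35 = 73/315 ≈ 0.23175)
-101*Z(J) + j = -101*13³ + 73/315 = -101*2197 + 73/315 = -221897 + 73/315 = -69897482/315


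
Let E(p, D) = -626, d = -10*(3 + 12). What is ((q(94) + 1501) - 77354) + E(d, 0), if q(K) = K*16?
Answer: -74975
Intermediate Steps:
q(K) = 16*K
d = -150 (d = -10*15 = -150)
((q(94) + 1501) - 77354) + E(d, 0) = ((16*94 + 1501) - 77354) - 626 = ((1504 + 1501) - 77354) - 626 = (3005 - 77354) - 626 = -74349 - 626 = -74975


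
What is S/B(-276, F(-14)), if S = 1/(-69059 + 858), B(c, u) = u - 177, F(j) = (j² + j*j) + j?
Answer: -1/13708401 ≈ -7.2948e-8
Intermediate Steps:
F(j) = j + 2*j² (F(j) = (j² + j²) + j = 2*j² + j = j + 2*j²)
B(c, u) = -177 + u
S = -1/68201 (S = 1/(-68201) = -1/68201 ≈ -1.4663e-5)
S/B(-276, F(-14)) = -1/(68201*(-177 - 14*(1 + 2*(-14)))) = -1/(68201*(-177 - 14*(1 - 28))) = -1/(68201*(-177 - 14*(-27))) = -1/(68201*(-177 + 378)) = -1/68201/201 = -1/68201*1/201 = -1/13708401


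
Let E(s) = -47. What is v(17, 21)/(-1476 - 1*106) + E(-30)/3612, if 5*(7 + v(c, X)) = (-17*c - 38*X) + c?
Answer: 51707/408156 ≈ 0.12668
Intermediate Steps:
v(c, X) = -7 - 38*X/5 - 16*c/5 (v(c, X) = -7 + ((-17*c - 38*X) + c)/5 = -7 + ((-38*X - 17*c) + c)/5 = -7 + (-38*X - 16*c)/5 = -7 + (-38*X/5 - 16*c/5) = -7 - 38*X/5 - 16*c/5)
v(17, 21)/(-1476 - 1*106) + E(-30)/3612 = (-7 - 38/5*21 - 16/5*17)/(-1476 - 1*106) - 47/3612 = (-7 - 798/5 - 272/5)/(-1476 - 106) - 47*1/3612 = -221/(-1582) - 47/3612 = -221*(-1/1582) - 47/3612 = 221/1582 - 47/3612 = 51707/408156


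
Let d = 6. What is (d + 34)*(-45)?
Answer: -1800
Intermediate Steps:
(d + 34)*(-45) = (6 + 34)*(-45) = 40*(-45) = -1800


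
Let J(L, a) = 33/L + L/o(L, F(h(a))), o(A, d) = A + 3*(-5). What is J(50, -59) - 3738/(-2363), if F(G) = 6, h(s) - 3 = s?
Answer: 3035653/827050 ≈ 3.6705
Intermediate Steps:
h(s) = 3 + s
o(A, d) = -15 + A (o(A, d) = A - 15 = -15 + A)
J(L, a) = 33/L + L/(-15 + L)
J(50, -59) - 3738/(-2363) = (33/50 + 50/(-15 + 50)) - 3738/(-2363) = (33*(1/50) + 50/35) - 3738*(-1)/2363 = (33/50 + 50*(1/35)) - 1*(-3738/2363) = (33/50 + 10/7) + 3738/2363 = 731/350 + 3738/2363 = 3035653/827050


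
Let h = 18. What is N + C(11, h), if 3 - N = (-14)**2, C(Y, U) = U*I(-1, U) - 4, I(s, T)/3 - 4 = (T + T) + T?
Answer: 2935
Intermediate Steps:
I(s, T) = 12 + 9*T (I(s, T) = 12 + 3*((T + T) + T) = 12 + 3*(2*T + T) = 12 + 3*(3*T) = 12 + 9*T)
C(Y, U) = -4 + U*(12 + 9*U) (C(Y, U) = U*(12 + 9*U) - 4 = -4 + U*(12 + 9*U))
N = -193 (N = 3 - 1*(-14)**2 = 3 - 1*196 = 3 - 196 = -193)
N + C(11, h) = -193 + (-4 + 3*18*(4 + 3*18)) = -193 + (-4 + 3*18*(4 + 54)) = -193 + (-4 + 3*18*58) = -193 + (-4 + 3132) = -193 + 3128 = 2935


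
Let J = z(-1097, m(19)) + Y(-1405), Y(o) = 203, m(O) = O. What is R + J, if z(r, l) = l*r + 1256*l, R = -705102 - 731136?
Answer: -1433014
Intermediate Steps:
R = -1436238
z(r, l) = 1256*l + l*r
J = 3224 (J = 19*(1256 - 1097) + 203 = 19*159 + 203 = 3021 + 203 = 3224)
R + J = -1436238 + 3224 = -1433014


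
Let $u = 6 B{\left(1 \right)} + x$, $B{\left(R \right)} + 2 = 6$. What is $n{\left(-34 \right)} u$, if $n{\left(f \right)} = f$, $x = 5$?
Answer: $-986$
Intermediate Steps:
$B{\left(R \right)} = 4$ ($B{\left(R \right)} = -2 + 6 = 4$)
$u = 29$ ($u = 6 \cdot 4 + 5 = 24 + 5 = 29$)
$n{\left(-34 \right)} u = \left(-34\right) 29 = -986$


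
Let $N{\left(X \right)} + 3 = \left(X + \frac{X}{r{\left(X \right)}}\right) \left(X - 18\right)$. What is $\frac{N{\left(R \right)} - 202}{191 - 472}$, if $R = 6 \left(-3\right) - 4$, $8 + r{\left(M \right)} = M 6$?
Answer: $- \frac{4681}{1967} \approx -2.3798$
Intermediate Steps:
$r{\left(M \right)} = -8 + 6 M$ ($r{\left(M \right)} = -8 + M 6 = -8 + 6 M$)
$R = -22$ ($R = -18 - 4 = -22$)
$N{\left(X \right)} = -3 + \left(-18 + X\right) \left(X + \frac{X}{-8 + 6 X}\right)$ ($N{\left(X \right)} = -3 + \left(X + \frac{X}{-8 + 6 X}\right) \left(X - 18\right) = -3 + \left(X + \frac{X}{-8 + 6 X}\right) \left(-18 + X\right) = -3 + \left(-18 + X\right) \left(X + \frac{X}{-8 + 6 X}\right)$)
$\frac{N{\left(R \right)} - 202}{191 - 472} = \frac{\frac{24 - 115 \left(-22\right)^{2} + 6 \left(-22\right)^{3} + 108 \left(-22\right)}{2 \left(-4 + 3 \left(-22\right)\right)} - 202}{191 - 472} = \frac{\frac{24 - 55660 + 6 \left(-10648\right) - 2376}{2 \left(-4 - 66\right)} - 202}{-281} = \left(\frac{24 - 55660 - 63888 - 2376}{2 \left(-70\right)} - 202\right) \left(- \frac{1}{281}\right) = \left(\frac{1}{2} \left(- \frac{1}{70}\right) \left(-121900\right) - 202\right) \left(- \frac{1}{281}\right) = \left(\frac{6095}{7} - 202\right) \left(- \frac{1}{281}\right) = \frac{4681}{7} \left(- \frac{1}{281}\right) = - \frac{4681}{1967}$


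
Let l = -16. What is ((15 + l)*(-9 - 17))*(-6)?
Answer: -156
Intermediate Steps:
((15 + l)*(-9 - 17))*(-6) = ((15 - 16)*(-9 - 17))*(-6) = -1*(-26)*(-6) = 26*(-6) = -156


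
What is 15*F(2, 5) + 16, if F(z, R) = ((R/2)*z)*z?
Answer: 166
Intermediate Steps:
F(z, R) = R*z²/2 (F(z, R) = ((R*(½))*z)*z = ((R/2)*z)*z = (R*z/2)*z = R*z²/2)
15*F(2, 5) + 16 = 15*((½)*5*2²) + 16 = 15*((½)*5*4) + 16 = 15*10 + 16 = 150 + 16 = 166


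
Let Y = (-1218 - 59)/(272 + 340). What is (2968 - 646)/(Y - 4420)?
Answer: -1421064/2706317 ≈ -0.52509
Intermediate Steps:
Y = -1277/612 ≈ -2.0866
(2968 - 646)/(Y - 4420) = (2968 - 646)/(-1277/612 - 4420) = 2322/(-2706317/612) = 2322*(-612/2706317) = -1421064/2706317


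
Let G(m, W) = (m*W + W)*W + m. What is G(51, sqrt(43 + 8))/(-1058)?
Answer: -2703/1058 ≈ -2.5548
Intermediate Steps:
G(m, W) = m + W*(W + W*m) (G(m, W) = (W*m + W)*W + m = (W + W*m)*W + m = W*(W + W*m) + m = m + W*(W + W*m))
G(51, sqrt(43 + 8))/(-1058) = (51 + (sqrt(43 + 8))**2 + 51*(sqrt(43 + 8))**2)/(-1058) = (51 + (sqrt(51))**2 + 51*(sqrt(51))**2)*(-1/1058) = (51 + 51 + 51*51)*(-1/1058) = (51 + 51 + 2601)*(-1/1058) = 2703*(-1/1058) = -2703/1058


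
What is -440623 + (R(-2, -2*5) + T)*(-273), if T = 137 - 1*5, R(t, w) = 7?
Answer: -478570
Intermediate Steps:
T = 132 (T = 137 - 5 = 132)
-440623 + (R(-2, -2*5) + T)*(-273) = -440623 + (7 + 132)*(-273) = -440623 + 139*(-273) = -440623 - 37947 = -478570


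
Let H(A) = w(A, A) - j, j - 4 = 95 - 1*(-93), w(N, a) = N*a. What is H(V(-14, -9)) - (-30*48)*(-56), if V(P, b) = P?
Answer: -80636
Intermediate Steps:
j = 192 (j = 4 + (95 - 1*(-93)) = 4 + (95 + 93) = 4 + 188 = 192)
H(A) = -192 + A² (H(A) = A*A - 1*192 = A² - 192 = -192 + A²)
H(V(-14, -9)) - (-30*48)*(-56) = (-192 + (-14)²) - (-30*48)*(-56) = (-192 + 196) - (-1440)*(-56) = 4 - 1*80640 = 4 - 80640 = -80636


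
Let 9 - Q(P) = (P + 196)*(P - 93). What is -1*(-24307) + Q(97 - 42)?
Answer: 33854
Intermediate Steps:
Q(P) = 9 - (-93 + P)*(196 + P) (Q(P) = 9 - (P + 196)*(P - 93) = 9 - (196 + P)*(-93 + P) = 9 - (-93 + P)*(196 + P))
-1*(-24307) + Q(97 - 42) = -1*(-24307) + (18237 - (97 - 42)**2 - 103*(97 - 42)) = 24307 + (18237 - 1*55**2 - 103*55) = 24307 + (18237 - 1*3025 - 5665) = 24307 + (18237 - 3025 - 5665) = 24307 + 9547 = 33854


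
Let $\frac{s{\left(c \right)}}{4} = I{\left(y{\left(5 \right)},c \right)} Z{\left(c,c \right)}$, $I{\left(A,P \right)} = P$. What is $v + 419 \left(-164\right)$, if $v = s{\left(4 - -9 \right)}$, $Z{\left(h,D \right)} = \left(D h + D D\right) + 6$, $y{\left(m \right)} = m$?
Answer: $-50828$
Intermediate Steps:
$Z{\left(h,D \right)} = 6 + D^{2} + D h$ ($Z{\left(h,D \right)} = \left(D h + D^{2}\right) + 6 = \left(D^{2} + D h\right) + 6 = 6 + D^{2} + D h$)
$s{\left(c \right)} = 4 c \left(6 + 2 c^{2}\right)$ ($s{\left(c \right)} = 4 c \left(6 + c^{2} + c c\right) = 4 c \left(6 + c^{2} + c^{2}\right) = 4 c \left(6 + 2 c^{2}\right)$)
$v = 17888$ ($v = 8 \left(4 - -9\right) \left(3 + \left(4 - -9\right)^{2}\right) = 8 \left(4 + 9\right) \left(3 + \left(4 + 9\right)^{2}\right) = 8 \cdot 13 \left(3 + 13^{2}\right) = 8 \cdot 13 \left(3 + 169\right) = 8 \cdot 13 \cdot 172 = 17888$)
$v + 419 \left(-164\right) = 17888 + 419 \left(-164\right) = 17888 - 68716 = -50828$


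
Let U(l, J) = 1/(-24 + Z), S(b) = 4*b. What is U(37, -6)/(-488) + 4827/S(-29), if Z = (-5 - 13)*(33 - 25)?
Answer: -98934163/2377536 ≈ -41.612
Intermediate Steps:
Z = -144 (Z = -18*8 = -144)
U(l, J) = -1/168 (U(l, J) = 1/(-24 - 144) = 1/(-168) = -1/168)
U(37, -6)/(-488) + 4827/S(-29) = -1/168/(-488) + 4827/((4*(-29))) = -1/168*(-1/488) + 4827/(-116) = 1/81984 + 4827*(-1/116) = 1/81984 - 4827/116 = -98934163/2377536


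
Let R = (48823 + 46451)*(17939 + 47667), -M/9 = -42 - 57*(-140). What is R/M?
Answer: -347252558/3969 ≈ -87491.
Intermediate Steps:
M = -71442 (M = -9*(-42 - 57*(-140)) = -9*(-42 + 7980) = -9*7938 = -71442)
R = 6250546044 (R = 95274*65606 = 6250546044)
R/M = 6250546044/(-71442) = 6250546044*(-1/71442) = -347252558/3969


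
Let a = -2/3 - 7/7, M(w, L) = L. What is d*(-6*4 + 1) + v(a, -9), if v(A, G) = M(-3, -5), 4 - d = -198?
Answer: -4651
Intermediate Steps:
d = 202 (d = 4 - 1*(-198) = 4 + 198 = 202)
a = -5/3 (a = -2*1/3 - 7*1/7 = -2/3 - 1 = -5/3 ≈ -1.6667)
v(A, G) = -5
d*(-6*4 + 1) + v(a, -9) = 202*(-6*4 + 1) - 5 = 202*(-24 + 1) - 5 = 202*(-23) - 5 = -4646 - 5 = -4651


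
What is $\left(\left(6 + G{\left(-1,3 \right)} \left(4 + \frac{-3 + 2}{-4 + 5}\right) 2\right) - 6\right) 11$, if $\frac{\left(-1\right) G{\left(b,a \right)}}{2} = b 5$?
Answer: $660$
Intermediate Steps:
$G{\left(b,a \right)} = - 10 b$ ($G{\left(b,a \right)} = - 2 b 5 = - 2 \cdot 5 b = - 10 b$)
$\left(\left(6 + G{\left(-1,3 \right)} \left(4 + \frac{-3 + 2}{-4 + 5}\right) 2\right) - 6\right) 11 = \left(\left(6 + \left(-10\right) \left(-1\right) \left(4 + \frac{-3 + 2}{-4 + 5}\right) 2\right) - 6\right) 11 = \left(\left(6 + 10 \left(4 - 1^{-1}\right) 2\right) - 6\right) 11 = \left(\left(6 + 10 \left(4 - 1\right) 2\right) - 6\right) 11 = \left(\left(6 + 10 \cdot 3 \cdot 2\right) - 6\right) 11 = \left(\left(6 + 30 \cdot 2\right) - 6\right) 11 = \left(\left(6 + 60\right) - 6\right) 11 = \left(66 - 6\right) 11 = 60 \cdot 11 = 660$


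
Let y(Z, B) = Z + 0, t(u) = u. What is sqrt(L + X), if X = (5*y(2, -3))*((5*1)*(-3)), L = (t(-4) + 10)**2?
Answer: I*sqrt(114) ≈ 10.677*I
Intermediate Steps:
y(Z, B) = Z
L = 36 (L = (-4 + 10)**2 = 6**2 = 36)
X = -150 (X = (5*2)*((5*1)*(-3)) = 10*(5*(-3)) = 10*(-15) = -150)
sqrt(L + X) = sqrt(36 - 150) = sqrt(-114) = I*sqrt(114)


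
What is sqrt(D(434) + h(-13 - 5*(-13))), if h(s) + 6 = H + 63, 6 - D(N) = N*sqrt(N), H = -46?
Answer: sqrt(17 - 434*sqrt(434)) ≈ 94.997*I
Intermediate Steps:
D(N) = 6 - N**(3/2) (D(N) = 6 - N*sqrt(N) = 6 - N**(3/2))
h(s) = 11 (h(s) = -6 + (-46 + 63) = -6 + 17 = 11)
sqrt(D(434) + h(-13 - 5*(-13))) = sqrt((6 - 434**(3/2)) + 11) = sqrt((6 - 434*sqrt(434)) + 11) = sqrt(17 - 434*sqrt(434))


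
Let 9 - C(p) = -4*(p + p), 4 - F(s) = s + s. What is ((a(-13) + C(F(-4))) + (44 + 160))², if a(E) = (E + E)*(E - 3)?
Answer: 525625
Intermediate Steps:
a(E) = 2*E*(-3 + E) (a(E) = (2*E)*(-3 + E) = 2*E*(-3 + E))
F(s) = 4 - 2*s (F(s) = 4 - (s + s) = 4 - 2*s)
C(p) = 9 + 8*p (C(p) = 9 - (-4)*(p + p) = 9 - (-4)*2*p = 9 - (-8)*p = 9 + 8*p)
((a(-13) + C(F(-4))) + (44 + 160))² = ((2*(-13)*(-3 - 13) + (9 + 8*(4 - 2*(-4)))) + (44 + 160))² = ((2*(-13)*(-16) + (9 + 8*(4 + 8))) + 204)² = ((416 + (9 + 8*12)) + 204)² = ((416 + (9 + 96)) + 204)² = ((416 + 105) + 204)² = (521 + 204)² = 725² = 525625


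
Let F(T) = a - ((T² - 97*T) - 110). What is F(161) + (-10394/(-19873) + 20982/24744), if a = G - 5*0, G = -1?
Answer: -835431628403/81956252 ≈ -10194.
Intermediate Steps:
a = -1 (a = -1 - 5*0 = -1 + 0 = -1)
F(T) = 109 - T² + 97*T (F(T) = -1 - ((T² - 97*T) - 110) = -1 - (-110 + T² - 97*T) = -1 + (110 - T² + 97*T) = 109 - T² + 97*T)
F(161) + (-10394/(-19873) + 20982/24744) = (109 - 1*161² + 97*161) + (-10394/(-19873) + 20982/24744) = (109 - 1*25921 + 15617) + (-10394*(-1/19873) + 20982*(1/24744)) = (109 - 25921 + 15617) + (10394/19873 + 3497/4124) = -10195 + 112360737/81956252 = -835431628403/81956252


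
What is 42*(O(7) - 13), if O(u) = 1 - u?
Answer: -798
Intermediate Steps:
42*(O(7) - 13) = 42*((1 - 1*7) - 13) = 42*((1 - 7) - 13) = 42*(-6 - 13) = 42*(-19) = -798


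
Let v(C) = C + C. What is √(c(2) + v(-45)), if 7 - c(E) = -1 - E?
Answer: 4*I*√5 ≈ 8.9443*I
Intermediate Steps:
c(E) = 8 + E (c(E) = 7 - (-1 - E) = 7 + (1 + E) = 8 + E)
v(C) = 2*C
√(c(2) + v(-45)) = √((8 + 2) + 2*(-45)) = √(10 - 90) = √(-80) = 4*I*√5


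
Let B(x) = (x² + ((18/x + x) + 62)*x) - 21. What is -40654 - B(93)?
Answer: -63715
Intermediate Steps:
B(x) = -21 + x² + x*(62 + x + 18/x) (B(x) = (x² + ((x + 18/x) + 62)*x) - 21 = (x² + (62 + x + 18/x)*x) - 21 = (x² + x*(62 + x + 18/x)) - 21 = -21 + x² + x*(62 + x + 18/x))
-40654 - B(93) = -40654 - (-3 + 2*93² + 62*93) = -40654 - (-3 + 2*8649 + 5766) = -40654 - (-3 + 17298 + 5766) = -40654 - 1*23061 = -40654 - 23061 = -63715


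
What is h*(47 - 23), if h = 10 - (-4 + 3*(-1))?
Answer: 408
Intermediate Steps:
h = 17 (h = 10 - (-4 - 3) = 10 - 1*(-7) = 10 + 7 = 17)
h*(47 - 23) = 17*(47 - 23) = 17*24 = 408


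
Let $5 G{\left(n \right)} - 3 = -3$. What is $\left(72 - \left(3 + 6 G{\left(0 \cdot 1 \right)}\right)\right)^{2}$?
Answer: $4761$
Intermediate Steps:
$G{\left(n \right)} = 0$ ($G{\left(n \right)} = \frac{3}{5} + \frac{1}{5} \left(-3\right) = \frac{3}{5} - \frac{3}{5} = 0$)
$\left(72 - \left(3 + 6 G{\left(0 \cdot 1 \right)}\right)\right)^{2} = \left(72 - 3\right)^{2} = 69^{2} = 4761$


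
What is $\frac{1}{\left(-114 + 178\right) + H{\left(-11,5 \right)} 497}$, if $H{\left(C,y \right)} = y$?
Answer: $\frac{1}{2549} \approx 0.00039231$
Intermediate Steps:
$\frac{1}{\left(-114 + 178\right) + H{\left(-11,5 \right)} 497} = \frac{1}{\left(-114 + 178\right) + 5 \cdot 497} = \frac{1}{64 + 2485} = \frac{1}{2549}$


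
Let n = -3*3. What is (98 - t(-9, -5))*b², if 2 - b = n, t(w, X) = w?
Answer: 12947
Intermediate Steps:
n = -9
b = 11 (b = 2 - 1*(-9) = 2 + 9 = 11)
(98 - t(-9, -5))*b² = (98 - 1*(-9))*11² = (98 + 9)*121 = 107*121 = 12947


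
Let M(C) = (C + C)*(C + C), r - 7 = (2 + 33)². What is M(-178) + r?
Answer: 127968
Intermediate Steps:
r = 1232 (r = 7 + (2 + 33)² = 7 + 35² = 7 + 1225 = 1232)
M(C) = 4*C² (M(C) = (2*C)*(2*C) = 4*C²)
M(-178) + r = 4*(-178)² + 1232 = 4*31684 + 1232 = 126736 + 1232 = 127968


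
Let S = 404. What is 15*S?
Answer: 6060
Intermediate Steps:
15*S = 15*404 = 6060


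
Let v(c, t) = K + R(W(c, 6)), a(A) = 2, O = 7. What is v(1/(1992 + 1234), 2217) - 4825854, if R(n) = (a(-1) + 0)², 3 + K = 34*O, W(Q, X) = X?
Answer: -4825615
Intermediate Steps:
K = 235 (K = -3 + 34*7 = -3 + 238 = 235)
R(n) = 4 (R(n) = (2 + 0)² = 2² = 4)
v(c, t) = 239 (v(c, t) = 235 + 4 = 239)
v(1/(1992 + 1234), 2217) - 4825854 = 239 - 4825854 = -4825615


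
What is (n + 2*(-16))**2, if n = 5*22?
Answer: 6084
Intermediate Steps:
n = 110
(n + 2*(-16))**2 = (110 + 2*(-16))**2 = (110 - 32)**2 = 78**2 = 6084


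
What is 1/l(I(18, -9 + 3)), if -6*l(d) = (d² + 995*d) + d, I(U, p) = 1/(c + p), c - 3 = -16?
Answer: 2166/18923 ≈ 0.11446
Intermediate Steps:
c = -13 (c = 3 - 16 = -13)
I(U, p) = 1/(-13 + p)
l(d) = -166*d - d²/6 (l(d) = -((d² + 995*d) + d)/6 = -(d² + 996*d)/6 = -166*d - d²/6)
1/l(I(18, -9 + 3)) = 1/(-(996 + 1/(-13 + (-9 + 3)))/(6*(-13 + (-9 + 3)))) = 1/(-(996 + 1/(-13 - 6))/(6*(-13 - 6))) = 1/(-⅙*(996 + 1/(-19))/(-19)) = 1/(-⅙*(-1/19)*(996 - 1/19)) = 1/(-⅙*(-1/19)*18923/19) = 1/(18923/2166) = 2166/18923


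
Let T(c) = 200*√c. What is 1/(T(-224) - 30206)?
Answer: -15103/460681218 - 200*I*√14/230340609 ≈ -3.2784e-5 - 3.2488e-6*I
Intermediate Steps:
1/(T(-224) - 30206) = 1/(200*√(-224) - 30206) = 1/(200*(4*I*√14) - 30206) = 1/(800*I*√14 - 30206) = 1/(-30206 + 800*I*√14)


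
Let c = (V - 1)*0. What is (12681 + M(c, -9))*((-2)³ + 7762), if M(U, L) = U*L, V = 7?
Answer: 98328474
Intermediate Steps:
c = 0 (c = (7 - 1)*0 = 6*0 = 0)
M(U, L) = L*U
(12681 + M(c, -9))*((-2)³ + 7762) = (12681 - 9*0)*((-2)³ + 7762) = (12681 + 0)*(-8 + 7762) = 12681*7754 = 98328474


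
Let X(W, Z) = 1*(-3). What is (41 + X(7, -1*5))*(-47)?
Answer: -1786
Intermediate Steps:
X(W, Z) = -3
(41 + X(7, -1*5))*(-47) = (41 - 3)*(-47) = 38*(-47) = -1786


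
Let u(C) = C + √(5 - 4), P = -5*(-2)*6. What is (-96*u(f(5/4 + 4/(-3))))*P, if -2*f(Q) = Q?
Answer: -6000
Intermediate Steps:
P = 60 (P = 10*6 = 60)
f(Q) = -Q/2
u(C) = 1 + C (u(C) = C + √1 = C + 1 = 1 + C)
(-96*u(f(5/4 + 4/(-3))))*P = -96*(1 - (5/4 + 4/(-3))/2)*60 = -96*(1 - (5*(¼) + 4*(-⅓))/2)*60 = -96*(1 - (5/4 - 4/3)/2)*60 = -96*(1 - ½*(-1/12))*60 = -96*(1 + 1/24)*60 = -96*25/24*60 = -100*60 = -6000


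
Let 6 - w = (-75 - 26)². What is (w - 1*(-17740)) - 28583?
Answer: -21038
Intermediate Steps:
w = -10195 (w = 6 - (-75 - 26)² = 6 - 1*(-101)² = 6 - 1*10201 = 6 - 10201 = -10195)
(w - 1*(-17740)) - 28583 = (-10195 - 1*(-17740)) - 28583 = (-10195 + 17740) - 28583 = 7545 - 28583 = -21038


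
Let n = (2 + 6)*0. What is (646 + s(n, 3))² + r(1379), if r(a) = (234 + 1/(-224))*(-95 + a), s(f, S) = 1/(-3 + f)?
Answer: 361537199/504 ≈ 7.1734e+5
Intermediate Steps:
n = 0 (n = 8*0 = 0)
r(a) = -4979425/224 + 52415*a/224 (r(a) = (234 - 1/224)*(-95 + a) = 52415*(-95 + a)/224 = -4979425/224 + 52415*a/224)
(646 + s(n, 3))² + r(1379) = (646 + 1/(-3 + 0))² + (-4979425/224 + (52415/224)*1379) = (646 + 1/(-3))² + (-4979425/224 + 10325755/32) = (646 - ⅓)² + 16825215/56 = (1937/3)² + 16825215/56 = 3751969/9 + 16825215/56 = 361537199/504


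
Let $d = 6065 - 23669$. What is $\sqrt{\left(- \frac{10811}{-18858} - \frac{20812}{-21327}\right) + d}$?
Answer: $\frac{i \sqrt{316359901704137685954}}{134061522} \approx 132.67 i$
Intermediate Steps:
$d = -17604$ ($d = 6065 - 23669 = -17604$)
$\sqrt{\left(- \frac{10811}{-18858} - \frac{20812}{-21327}\right) + d} = \sqrt{\left(- \frac{10811}{-18858} - \frac{20812}{-21327}\right) - 17604} = \sqrt{\left(\left(-10811\right) \left(- \frac{1}{18858}\right) - - \frac{20812}{21327}\right) - 17604} = \sqrt{\left(\frac{10811}{18858} + \frac{20812}{21327}\right) - 17604} = \sqrt{\frac{207679631}{134061522} - 17604} = \sqrt{- \frac{2359811353657}{134061522}} = \frac{i \sqrt{316359901704137685954}}{134061522}$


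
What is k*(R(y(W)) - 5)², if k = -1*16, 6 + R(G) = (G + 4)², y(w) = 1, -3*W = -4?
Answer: -3136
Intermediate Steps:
W = 4/3 (W = -⅓*(-4) = 4/3 ≈ 1.3333)
R(G) = -6 + (4 + G)² (R(G) = -6 + (G + 4)² = -6 + (4 + G)²)
k = -16
k*(R(y(W)) - 5)² = -16*((-6 + (4 + 1)²) - 5)² = -16*((-6 + 5²) - 5)² = -16*((-6 + 25) - 5)² = -16*(19 - 5)² = -16*14² = -16*196 = -3136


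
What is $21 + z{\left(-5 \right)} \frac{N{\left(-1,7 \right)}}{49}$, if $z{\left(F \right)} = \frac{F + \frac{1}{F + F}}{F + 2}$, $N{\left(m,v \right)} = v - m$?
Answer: $\frac{5213}{245} \approx 21.278$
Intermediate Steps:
$z{\left(F \right)} = \frac{F + \frac{1}{2 F}}{2 + F}$
$21 + z{\left(-5 \right)} \frac{N{\left(-1,7 \right)}}{49} = 21 + \frac{\frac{1}{2} + \left(-5\right)^{2}}{\left(-5\right) \left(2 - 5\right)} \frac{7 - -1}{49} = 21 + - \frac{\frac{1}{2} + 25}{5 \left(-3\right)} \left(7 + 1\right) \frac{1}{49} = 21 + \left(- \frac{1}{5}\right) \left(- \frac{1}{3}\right) \frac{51}{2} \cdot 8 \cdot \frac{1}{49} = 21 + \frac{17}{10} \cdot \frac{8}{49} = 21 + \frac{68}{245} = \frac{5213}{245}$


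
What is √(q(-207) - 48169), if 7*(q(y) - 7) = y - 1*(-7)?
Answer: I*√2361338/7 ≈ 219.52*I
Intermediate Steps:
q(y) = 8 + y/7 (q(y) = 7 + (y - 1*(-7))/7 = 7 + (y + 7)/7 = 7 + (7 + y)/7 = 7 + (1 + y/7) = 8 + y/7)
√(q(-207) - 48169) = √((8 + (⅐)*(-207)) - 48169) = √((8 - 207/7) - 48169) = √(-151/7 - 48169) = √(-337334/7) = I*√2361338/7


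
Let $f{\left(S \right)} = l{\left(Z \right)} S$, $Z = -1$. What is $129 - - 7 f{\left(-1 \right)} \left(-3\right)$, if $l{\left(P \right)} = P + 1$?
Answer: $129$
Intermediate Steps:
$l{\left(P \right)} = 1 + P$
$f{\left(S \right)} = 0$ ($f{\left(S \right)} = \left(1 - 1\right) S = 0 S = 0$)
$129 - - 7 f{\left(-1 \right)} \left(-3\right) = 129 - \left(-7\right) 0 \left(-3\right) = 129 - 0 \left(-3\right) = 129 - 0 = 129 + 0 = 129$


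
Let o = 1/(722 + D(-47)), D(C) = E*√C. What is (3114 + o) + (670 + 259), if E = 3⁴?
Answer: 3354279715/829651 - 81*I*√47/829651 ≈ 4043.0 - 0.00066933*I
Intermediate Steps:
E = 81
D(C) = 81*√C
o = 1/(722 + 81*I*√47) (o = 1/(722 + 81*√(-47)) = 1/(722 + 81*(I*√47)) = 1/(722 + 81*I*√47) ≈ 0.00087025 - 0.00066933*I)
(3114 + o) + (670 + 259) = (3114 + (722/829651 - 81*I*√47/829651)) + (670 + 259) = (2583533936/829651 - 81*I*√47/829651) + 929 = 3354279715/829651 - 81*I*√47/829651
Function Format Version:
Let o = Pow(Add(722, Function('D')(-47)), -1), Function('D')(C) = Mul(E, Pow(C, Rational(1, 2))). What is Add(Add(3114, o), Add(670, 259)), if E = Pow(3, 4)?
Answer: Add(Rational(3354279715, 829651), Mul(Rational(-81, 829651), I, Pow(47, Rational(1, 2)))) ≈ Add(4043.0, Mul(-0.00066933, I))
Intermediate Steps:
E = 81
Function('D')(C) = Mul(81, Pow(C, Rational(1, 2)))
o = Pow(Add(722, Mul(81, I, Pow(47, Rational(1, 2)))), -1) (o = Pow(Add(722, Mul(81, Pow(-47, Rational(1, 2)))), -1) = Pow(Add(722, Mul(81, Mul(I, Pow(47, Rational(1, 2))))), -1) = Pow(Add(722, Mul(81, I, Pow(47, Rational(1, 2)))), -1) ≈ Add(0.00087025, Mul(-0.00066933, I)))
Add(Add(3114, o), Add(670, 259)) = Add(Add(3114, Add(Rational(722, 829651), Mul(Rational(-81, 829651), I, Pow(47, Rational(1, 2))))), Add(670, 259)) = Add(Add(Rational(2583533936, 829651), Mul(Rational(-81, 829651), I, Pow(47, Rational(1, 2)))), 929) = Add(Rational(3354279715, 829651), Mul(Rational(-81, 829651), I, Pow(47, Rational(1, 2))))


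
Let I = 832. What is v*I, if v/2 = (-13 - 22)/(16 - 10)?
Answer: -29120/3 ≈ -9706.7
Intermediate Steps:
v = -35/3 (v = 2*((-13 - 22)/(16 - 10)) = 2*(-35/6) = -35/3 ≈ -11.667)
v*I = -35/3*832 = -29120/3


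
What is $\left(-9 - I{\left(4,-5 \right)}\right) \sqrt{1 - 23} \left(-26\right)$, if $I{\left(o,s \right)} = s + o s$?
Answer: $- 416 i \sqrt{22} \approx - 1951.2 i$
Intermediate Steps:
$\left(-9 - I{\left(4,-5 \right)}\right) \sqrt{1 - 23} \left(-26\right) = \left(-9 - - 5 \left(1 + 4\right)\right) \sqrt{1 - 23} \left(-26\right) = \left(-9 - \left(-5\right) 5\right) \sqrt{-22} \left(-26\right) = \left(-9 - -25\right) i \sqrt{22} \left(-26\right) = \left(-9 + 25\right) i \sqrt{22} \left(-26\right) = 16 i \sqrt{22} \left(-26\right) = - 416 i \sqrt{22}$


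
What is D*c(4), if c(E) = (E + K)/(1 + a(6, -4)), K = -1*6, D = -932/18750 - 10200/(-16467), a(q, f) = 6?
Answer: -58634252/360215625 ≈ -0.16278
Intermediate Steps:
D = 29317126/51459375 (D = -932*1/18750 - 10200*(-1/16467) = -466/9375 + 3400/5489 = 29317126/51459375 ≈ 0.56971)
K = -6
c(E) = -6/7 + E/7 (c(E) = (E - 6)/(1 + 6) = (-6 + E)/7 = (-6 + E)*(⅐) = -6/7 + E/7)
D*c(4) = 29317126*(-6/7 + (⅐)*4)/51459375 = 29317126*(-6/7 + 4/7)/51459375 = (29317126/51459375)*(-2/7) = -58634252/360215625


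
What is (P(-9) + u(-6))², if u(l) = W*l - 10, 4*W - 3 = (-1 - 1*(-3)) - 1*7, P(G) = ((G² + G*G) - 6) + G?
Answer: 19600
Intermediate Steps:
P(G) = -6 + G + 2*G² (P(G) = ((G² + G²) - 6) + G = (2*G² - 6) + G = (-6 + 2*G²) + G = -6 + G + 2*G²)
W = -½ (W = ¾ + ((-1 - 1*(-3)) - 1*7)/4 = ¾ + ((-1 + 3) - 7)/4 = ¾ + (2 - 7)/4 = ¾ + (¼)*(-5) = ¾ - 5/4 = -½ ≈ -0.50000)
u(l) = -10 - l/2 (u(l) = -l/2 - 10 = -10 - l/2)
(P(-9) + u(-6))² = ((-6 - 9 + 2*(-9)²) + (-10 - ½*(-6)))² = ((-6 - 9 + 2*81) + (-10 + 3))² = ((-6 - 9 + 162) - 7)² = (147 - 7)² = 140² = 19600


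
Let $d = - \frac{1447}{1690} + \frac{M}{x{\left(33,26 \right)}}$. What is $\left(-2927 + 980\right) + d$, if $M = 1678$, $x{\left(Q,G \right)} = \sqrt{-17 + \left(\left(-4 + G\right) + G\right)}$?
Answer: $- \frac{3291877}{1690} + \frac{1678 \sqrt{31}}{31} \approx -1646.5$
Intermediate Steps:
$x{\left(Q,G \right)} = \sqrt{-21 + 2 G}$ ($x{\left(Q,G \right)} = \sqrt{-17 + \left(-4 + 2 G\right)} = \sqrt{-21 + 2 G}$)
$d = - \frac{1447}{1690} + \frac{1678 \sqrt{31}}{31}$ ($d = - \frac{1447}{1690} + \frac{1678}{\sqrt{-21 + 2 \cdot 26}} = \left(-1447\right) \frac{1}{1690} + \frac{1678}{\sqrt{-21 + 52}} = - \frac{1447}{1690} + \frac{1678}{\sqrt{31}} = - \frac{1447}{1690} + 1678 \frac{\sqrt{31}}{31} = - \frac{1447}{1690} + \frac{1678 \sqrt{31}}{31} \approx 300.52$)
$\left(-2927 + 980\right) + d = \left(-2927 + 980\right) - \left(\frac{1447}{1690} - \frac{1678 \sqrt{31}}{31}\right) = -1947 - \left(\frac{1447}{1690} - \frac{1678 \sqrt{31}}{31}\right) = - \frac{3291877}{1690} + \frac{1678 \sqrt{31}}{31}$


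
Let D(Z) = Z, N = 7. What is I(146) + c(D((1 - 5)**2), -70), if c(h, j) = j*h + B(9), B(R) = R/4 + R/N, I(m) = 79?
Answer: -29049/28 ≈ -1037.5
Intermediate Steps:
B(R) = 11*R/28 (B(R) = R/4 + R/7 = 11*R/28)
c(h, j) = 99/28 + h*j (c(h, j) = j*h + (11/28)*9 = h*j + 99/28 = 99/28 + h*j)
I(146) + c(D((1 - 5)**2), -70) = 79 + (99/28 + (1 - 5)**2*(-70)) = 79 + (99/28 + (-4)**2*(-70)) = 79 + (99/28 + 16*(-70)) = 79 + (99/28 - 1120) = 79 - 31261/28 = -29049/28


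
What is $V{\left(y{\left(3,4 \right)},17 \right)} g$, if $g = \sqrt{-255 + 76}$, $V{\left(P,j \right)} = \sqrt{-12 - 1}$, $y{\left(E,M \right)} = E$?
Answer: $- \sqrt{2327} \approx -48.239$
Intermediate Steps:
$V{\left(P,j \right)} = i \sqrt{13}$ ($V{\left(P,j \right)} = \sqrt{-13} = i \sqrt{13}$)
$g = i \sqrt{179}$ ($g = \sqrt{-179} = i \sqrt{179} \approx 13.379 i$)
$V{\left(y{\left(3,4 \right)},17 \right)} g = i \sqrt{13} i \sqrt{179} = - \sqrt{2327}$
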